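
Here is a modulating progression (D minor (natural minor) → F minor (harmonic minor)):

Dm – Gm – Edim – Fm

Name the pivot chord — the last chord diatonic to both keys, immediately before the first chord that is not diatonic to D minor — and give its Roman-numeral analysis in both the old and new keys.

Edim — ii° in D minor, vii° in F minor

Chords diatonic to D minor: Dm, Edim, F, Gm, Am, Bb, C.
Reading the progression, the first chord not in that set is Fm, so the modulation leaves D minor there.
The chord immediately before Fm is Edim, which is diatonic to both keys: ii° in D minor and vii° in F minor.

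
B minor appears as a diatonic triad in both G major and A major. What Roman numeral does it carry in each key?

The scale of G major is G A B C D E F#; B is degree 3, and the triad built there (B-D-F#) is minor, so it is iii.
The scale of A major is A B C# D E F# G#; B is degree 2, and the triad built there (B-D-F#) is minor, so it is ii.

iii in G major; ii in A major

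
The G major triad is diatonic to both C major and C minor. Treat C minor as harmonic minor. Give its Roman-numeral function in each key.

V in C major; V in C minor

The scale of C major is C D E F G A B; G is degree 5, and the triad built there (G-B-D) is major, so it is V.
The scale of C minor (harmonic minor) is C D E♭ F G A♭ B; G is degree 5, and the triad built there (G-B-D) is major, so it is V.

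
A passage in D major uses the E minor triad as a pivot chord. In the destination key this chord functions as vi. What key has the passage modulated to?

G major

The numeral vi denotes a minor triad on scale degree 6. With E on degree 6, the tonic of the new key is G.
Degree 6 carries a minor triad in major keys, so the destination is G major.
Check: the diatonic triads of G major are G (I), Am (ii), Bm (iii), C (IV), D (V), Em (vi), F#dim (vii°) — E minor is indeed vi.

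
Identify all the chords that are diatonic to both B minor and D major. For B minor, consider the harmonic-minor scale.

Triads in B minor (harmonic minor): Bm (i), C#dim (ii°), Daug (III+), Em (iv), F# (V), G (VI), A#dim (vii°).
Triads in D major: D (I), Em (ii), F#m (iii), G (IV), A (V), Bm (vi), C#dim (vii°).
Shared triads with their functions: Bm (i in B minor, vi in D major); C#dim (ii° in B minor, vii° in D major); Em (iv in B minor, ii in D major); G (VI in B minor, IV in D major).

Bm, C#dim, Em, G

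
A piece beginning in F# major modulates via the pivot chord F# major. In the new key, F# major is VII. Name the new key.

The numeral VII denotes a major triad on scale degree 7. With F# on degree 7, the tonic of the new key is G#.
Degree 7 carries a major triad in natural-minor keys, so the destination is G# minor.
Check: the diatonic triads of G# minor (natural minor) are G#m (i), A#dim (ii°), B (III), C#m (iv), D#m (v), E (VI), F# (VII) — F# major is indeed VII.

G# minor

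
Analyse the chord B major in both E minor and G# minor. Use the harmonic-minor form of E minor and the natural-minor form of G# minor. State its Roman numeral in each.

The scale of E minor (harmonic minor) is E F# G A B C D#; B is degree 5, and the triad built there (B-D#-F#) is major, so it is V.
The scale of G# minor (natural minor) is G# A# B C# D# E F#; B is degree 3, and the triad built there (B-D#-F#) is major, so it is III.

V in E minor; III in G# minor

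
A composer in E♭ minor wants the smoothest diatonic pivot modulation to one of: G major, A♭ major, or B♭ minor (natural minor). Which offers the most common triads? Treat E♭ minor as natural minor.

Triads of E♭ minor (natural minor): E♭ minor (i), F diminished (ii°), G♭ major (III), A♭ minor (iv), B♭ minor (v), C♭ major (VI), D♭ major (VII).
G major shares 0: none.
A♭ major shares 2: B♭m, D♭.
B♭ minor (natural minor) shares 4: E♭m, G♭, B♭m, D♭.
The most common triads (4) are shared with B♭ minor.

B♭ minor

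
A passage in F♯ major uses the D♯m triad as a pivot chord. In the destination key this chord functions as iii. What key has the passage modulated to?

B major

The numeral iii denotes a minor triad on scale degree 3. With D♯ on degree 3, the tonic of the new key is B.
Degree 3 carries a minor triad in major keys, so the destination is B major.
Check: the diatonic triads of B major are B (I), C♯m (ii), D♯m (iii), E (IV), F♯ (V), G♯m (vi), A♯dim (vii°) — D♯m is indeed iii.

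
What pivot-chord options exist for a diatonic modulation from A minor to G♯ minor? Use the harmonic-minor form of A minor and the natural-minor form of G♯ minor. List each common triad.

E

Triads in A minor (harmonic minor): A minor (i), B diminished (ii°), C augmented (III+), D minor (iv), E major (V), F major (VI), G♯ diminished (vii°).
Triads in G♯ minor (natural minor): G♯ minor (i), A♯ diminished (ii°), B major (III), C♯ minor (iv), D♯ minor (v), E major (VI), F♯ major (VII).
Shared triads with their functions: E major (V in A minor, VI in G♯ minor).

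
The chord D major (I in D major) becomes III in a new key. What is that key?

B minor

The numeral III denotes a major triad on scale degree 3. With D on degree 3, the tonic of the new key is B.
Degree 3 carries a major triad in natural-minor keys, so the destination is B minor.
Check: the diatonic triads of B minor (natural minor) are Bm (i), C♯dim (ii°), D (III), Em (iv), F♯m (v), G (VI), A (VII) — D major is indeed III.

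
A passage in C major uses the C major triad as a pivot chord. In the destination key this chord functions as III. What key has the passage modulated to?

A minor

The numeral III denotes a major triad on scale degree 3. With C on degree 3, the tonic of the new key is A.
Degree 3 carries a major triad in natural-minor keys, so the destination is A minor.
Check: the diatonic triads of A minor (natural minor) are Am (i), Bdim (ii°), C (III), Dm (iv), Em (v), F (VI), G (VII) — C major is indeed III.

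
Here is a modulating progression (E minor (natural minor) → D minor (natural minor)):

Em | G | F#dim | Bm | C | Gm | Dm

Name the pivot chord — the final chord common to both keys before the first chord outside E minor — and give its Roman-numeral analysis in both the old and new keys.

Chords diatonic to E minor: Em, F#dim, G, Am, Bm, C, D.
Reading the progression, the first chord not in that set is Gm, so the modulation leaves E minor there.
The chord immediately before Gm is C, which is diatonic to both keys: VI in E minor and VII in D minor.

C — VI in E minor, VII in D minor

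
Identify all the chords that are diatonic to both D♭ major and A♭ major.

Triads in D♭ major: D♭ (I), E♭m (ii), Fm (iii), G♭ (IV), A♭ (V), B♭m (vi), Cdim (vii°).
Triads in A♭ major: A♭ (I), B♭m (ii), Cm (iii), D♭ (IV), E♭ (V), Fm (vi), Gdim (vii°).
Shared triads with their functions: D♭ (I in D♭ major, IV in A♭ major); Fm (iii in D♭ major, vi in A♭ major); A♭ (V in D♭ major, I in A♭ major); B♭m (vi in D♭ major, ii in A♭ major).

D♭, Fm, A♭, B♭m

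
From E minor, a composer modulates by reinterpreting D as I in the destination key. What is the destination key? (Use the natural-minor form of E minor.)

The numeral I denotes a major triad on scale degree 1. With D on degree 1, the tonic of the new key is D.
Degree 1 carries a major triad in major keys, so the destination is D major.
Check: the diatonic triads of D major are D (I), Em (ii), F#m (iii), G (IV), A (V), Bm (vi), C#dim (vii°) — D is indeed I.

D major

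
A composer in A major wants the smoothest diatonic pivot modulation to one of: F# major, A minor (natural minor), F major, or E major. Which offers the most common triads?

E major

Triads of A major: A (I), Bm (ii), C#m (iii), D (IV), E (V), F#m (vi), G#dim (vii°).
F# major shares 0: none.
A minor (natural minor) shares 0: none.
F major shares 0: none.
E major shares 4: A, C#m, E, F#m.
The most common triads (4) are shared with E major.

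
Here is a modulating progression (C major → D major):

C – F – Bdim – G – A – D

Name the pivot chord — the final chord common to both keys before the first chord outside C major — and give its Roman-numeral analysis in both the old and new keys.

Chords diatonic to C major: C, Dm, Em, F, G, Am, Bdim.
Reading the progression, the first chord not in that set is A, so the modulation leaves C major there.
The chord immediately before A is G, which is diatonic to both keys: V in C major and IV in D major.

G — V in C major, IV in D major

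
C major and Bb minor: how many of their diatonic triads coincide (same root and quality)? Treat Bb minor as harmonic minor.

Diatonic triads of C major: C major (I), D minor (ii), E minor (iii), F major (IV), G major (V), A minor (vi), B diminished (vii°).
Diatonic triads of Bb minor (harmonic minor): Bb minor (i), C diminished (ii°), Db augmented (III+), Eb minor (iv), F major (V), Gb major (VI), A diminished (vii°).
Matching root and quality in both lists: F major.
That gives 1 common triad.

1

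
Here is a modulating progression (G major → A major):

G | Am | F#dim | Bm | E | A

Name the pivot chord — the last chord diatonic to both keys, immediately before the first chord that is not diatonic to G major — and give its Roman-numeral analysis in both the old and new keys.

Chords diatonic to G major: G, Am, Bm, C, D, Em, F#dim.
Reading the progression, the first chord not in that set is E, so the modulation leaves G major there.
The chord immediately before E is Bm, which is diatonic to both keys: iii in G major and ii in A major.

Bm — iii in G major, ii in A major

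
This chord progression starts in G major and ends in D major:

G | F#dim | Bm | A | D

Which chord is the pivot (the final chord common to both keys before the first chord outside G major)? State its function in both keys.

Chords diatonic to G major: G, Am, Bm, C, D, Em, F#dim.
Reading the progression, the first chord not in that set is A, so the modulation leaves G major there.
The chord immediately before A is Bm, which is diatonic to both keys: iii in G major and vi in D major.

Bm — iii in G major, vi in D major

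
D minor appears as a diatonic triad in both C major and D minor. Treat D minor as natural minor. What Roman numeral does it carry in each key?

The scale of C major is C D E F G A B; D is degree 2, and the triad built there (D-F-A) is minor, so it is ii.
The scale of D minor (natural minor) is D E F G A B♭ C; D is degree 1, and the triad built there (D-F-A) is minor, so it is i.

ii in C major; i in D minor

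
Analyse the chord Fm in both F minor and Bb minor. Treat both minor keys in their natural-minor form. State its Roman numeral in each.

The scale of F minor (natural minor) is F G Ab Bb C Db Eb; F is degree 1, and the triad built there (F-Ab-C) is minor, so it is i.
The scale of Bb minor (natural minor) is Bb C Db Eb F Gb Ab; F is degree 5, and the triad built there (F-Ab-C) is minor, so it is v.

i in F minor; v in Bb minor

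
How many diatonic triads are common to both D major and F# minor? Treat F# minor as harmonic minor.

Diatonic triads of D major: D major (I), E minor (ii), F# minor (iii), G major (IV), A major (V), B minor (vi), C# diminished (vii°).
Diatonic triads of F# minor (harmonic minor): F# minor (i), G# diminished (ii°), A augmented (III+), B minor (iv), C# major (V), D major (VI), E# diminished (vii°).
Matching root and quality in both lists: D major, F# minor, B minor.
That gives 3 common triads.

3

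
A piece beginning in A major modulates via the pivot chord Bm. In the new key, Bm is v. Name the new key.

The numeral v denotes a minor triad on scale degree 5. With B on degree 5, the tonic of the new key is E.
Degree 5 carries a minor triad in natural-minor keys, so the destination is E minor.
Check: the diatonic triads of E minor (natural minor) are Em (i), F#dim (ii°), G (III), Am (iv), Bm (v), C (VI), D (VII) — Bm is indeed v.

E minor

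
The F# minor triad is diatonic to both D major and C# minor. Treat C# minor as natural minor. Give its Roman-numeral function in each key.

iii in D major; iv in C# minor

The scale of D major is D E F# G A B C#; F# is degree 3, and the triad built there (F#-A-C#) is minor, so it is iii.
The scale of C# minor (natural minor) is C# D# E F# G# A B; F# is degree 4, and the triad built there (F#-A-C#) is minor, so it is iv.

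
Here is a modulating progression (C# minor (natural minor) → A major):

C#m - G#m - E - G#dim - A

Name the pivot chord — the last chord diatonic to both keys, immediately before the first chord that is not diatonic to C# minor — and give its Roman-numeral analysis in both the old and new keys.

Chords diatonic to C# minor: C#m, D#dim, E, F#m, G#m, A, B.
Reading the progression, the first chord not in that set is G#dim, so the modulation leaves C# minor there.
The chord immediately before G#dim is E, which is diatonic to both keys: III in C# minor and V in A major.

E — III in C# minor, V in A major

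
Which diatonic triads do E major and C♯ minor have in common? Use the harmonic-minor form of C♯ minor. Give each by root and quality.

Triads in E major: E (I), F♯m (ii), G♯m (iii), A (IV), B (V), C♯m (vi), D♯dim (vii°).
Triads in C♯ minor (harmonic minor): C♯m (i), D♯dim (ii°), Eaug (III+), F♯m (iv), G♯ (V), A (VI), B♯dim (vii°).
Shared triads with their functions: F♯m (ii in E major, iv in C♯ minor); A (IV in E major, VI in C♯ minor); C♯m (vi in E major, i in C♯ minor); D♯dim (vii° in E major, ii° in C♯ minor).

F♯m, A, C♯m, D♯dim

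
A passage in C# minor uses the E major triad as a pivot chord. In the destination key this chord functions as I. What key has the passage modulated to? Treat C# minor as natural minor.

E major

The numeral I denotes a major triad on scale degree 1. With E on degree 1, the tonic of the new key is E.
Degree 1 carries a major triad in major keys, so the destination is E major.
Check: the diatonic triads of E major are E (I), F#m (ii), G#m (iii), A (IV), B (V), C#m (vi), D#dim (vii°) — E major is indeed I.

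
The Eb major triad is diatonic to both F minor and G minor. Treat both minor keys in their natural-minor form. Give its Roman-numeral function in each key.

VII in F minor; VI in G minor

The scale of F minor (natural minor) is F G Ab Bb C Db Eb; Eb is degree 7, and the triad built there (Eb-G-Bb) is major, so it is VII.
The scale of G minor (natural minor) is G A Bb C D Eb F; Eb is degree 6, and the triad built there (Eb-G-Bb) is major, so it is VI.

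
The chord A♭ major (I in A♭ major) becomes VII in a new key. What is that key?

The numeral VII denotes a major triad on scale degree 7. With A♭ on degree 7, the tonic of the new key is B♭.
Degree 7 carries a major triad in natural-minor keys, so the destination is B♭ minor.
Check: the diatonic triads of B♭ minor (natural minor) are B♭m (i), Cdim (ii°), D♭ (III), E♭m (iv), Fm (v), G♭ (VI), A♭ (VII) — A♭ major is indeed VII.

B♭ minor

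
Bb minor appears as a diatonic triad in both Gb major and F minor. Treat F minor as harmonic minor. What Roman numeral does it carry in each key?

The scale of Gb major is Gb Ab Bb Cb Db Eb F; Bb is degree 3, and the triad built there (Bb-Db-F) is minor, so it is iii.
The scale of F minor (harmonic minor) is F G Ab Bb C Db E; Bb is degree 4, and the triad built there (Bb-Db-F) is minor, so it is iv.

iii in Gb major; iv in F minor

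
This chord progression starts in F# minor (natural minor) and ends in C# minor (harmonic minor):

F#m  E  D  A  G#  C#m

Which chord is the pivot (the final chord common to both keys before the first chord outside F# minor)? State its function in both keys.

Chords diatonic to F# minor: F#m, G#dim, A, Bm, C#m, D, E.
Reading the progression, the first chord not in that set is G#, so the modulation leaves F# minor there.
The chord immediately before G# is A, which is diatonic to both keys: III in F# minor and VI in C# minor.

A — III in F# minor, VI in C# minor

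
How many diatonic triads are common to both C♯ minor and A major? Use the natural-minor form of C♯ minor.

4

Diatonic triads of C♯ minor (natural minor): C♯m (i), D♯dim (ii°), E (III), F♯m (iv), G♯m (v), A (VI), B (VII).
Diatonic triads of A major: A (I), Bm (ii), C♯m (iii), D (IV), E (V), F♯m (vi), G♯dim (vii°).
Matching root and quality in both lists: C♯m, E, F♯m, A.
That gives 4 common triads.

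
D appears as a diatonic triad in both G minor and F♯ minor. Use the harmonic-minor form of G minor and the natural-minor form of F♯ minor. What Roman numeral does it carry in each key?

The scale of G minor (harmonic minor) is G A B♭ C D E♭ F♯; D is degree 5, and the triad built there (D-F♯-A) is major, so it is V.
The scale of F♯ minor (natural minor) is F♯ G♯ A B C♯ D E; D is degree 6, and the triad built there (D-F♯-A) is major, so it is VI.

V in G minor; VI in F♯ minor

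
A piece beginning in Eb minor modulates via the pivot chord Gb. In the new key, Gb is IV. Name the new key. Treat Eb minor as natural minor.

Db major

The numeral IV denotes a major triad on scale degree 4. With Gb on degree 4, the tonic of the new key is Db.
Degree 4 carries a major triad in major keys, so the destination is Db major.
Check: the diatonic triads of Db major are Db (I), Ebm (ii), Fm (iii), Gb (IV), Ab (V), Bbm (vi), Cdim (vii°) — Gb is indeed IV.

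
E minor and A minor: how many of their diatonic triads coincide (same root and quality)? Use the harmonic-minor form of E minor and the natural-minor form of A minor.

3

Diatonic triads of E minor (harmonic minor): Em (i), F#dim (ii°), Gaug (III+), Am (iv), B (V), C (VI), D#dim (vii°).
Diatonic triads of A minor (natural minor): Am (i), Bdim (ii°), C (III), Dm (iv), Em (v), F (VI), G (VII).
Matching root and quality in both lists: Em, Am, C.
That gives 3 common triads.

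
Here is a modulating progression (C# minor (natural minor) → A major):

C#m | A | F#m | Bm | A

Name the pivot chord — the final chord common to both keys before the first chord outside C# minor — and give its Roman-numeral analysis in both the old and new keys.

F#m — iv in C# minor, vi in A major

Chords diatonic to C# minor: C#m, D#dim, E, F#m, G#m, A, B.
Reading the progression, the first chord not in that set is Bm, so the modulation leaves C# minor there.
The chord immediately before Bm is F#m, which is diatonic to both keys: iv in C# minor and vi in A major.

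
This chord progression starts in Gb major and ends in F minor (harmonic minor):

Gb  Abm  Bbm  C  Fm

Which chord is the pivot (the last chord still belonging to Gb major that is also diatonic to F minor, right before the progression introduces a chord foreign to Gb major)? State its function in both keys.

Bbm — iii in Gb major, iv in F minor

Chords diatonic to Gb major: Gb, Abm, Bbm, Cb, Db, Ebm, Fdim.
Reading the progression, the first chord not in that set is C, so the modulation leaves Gb major there.
The chord immediately before C is Bbm, which is diatonic to both keys: iii in Gb major and iv in F minor.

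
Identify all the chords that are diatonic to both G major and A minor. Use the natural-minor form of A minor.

Triads in G major: G (I), Am (ii), Bm (iii), C (IV), D (V), Em (vi), F#dim (vii°).
Triads in A minor (natural minor): Am (i), Bdim (ii°), C (III), Dm (iv), Em (v), F (VI), G (VII).
Shared triads with their functions: G (I in G major, VII in A minor); Am (ii in G major, i in A minor); C (IV in G major, III in A minor); Em (vi in G major, v in A minor).

G, Am, C, Em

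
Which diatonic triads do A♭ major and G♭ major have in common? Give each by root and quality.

Triads in A♭ major: A♭ major (I), B♭ minor (ii), C minor (iii), D♭ major (IV), E♭ major (V), F minor (vi), G diminished (vii°).
Triads in G♭ major: G♭ major (I), A♭ minor (ii), B♭ minor (iii), C♭ major (IV), D♭ major (V), E♭ minor (vi), F diminished (vii°).
Shared triads with their functions: B♭ minor (ii in A♭ major, iii in G♭ major); D♭ major (IV in A♭ major, V in G♭ major).

B♭m, D♭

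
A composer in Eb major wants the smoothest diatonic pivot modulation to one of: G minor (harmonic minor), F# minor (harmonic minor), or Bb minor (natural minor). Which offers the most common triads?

G minor

Triads of Eb major: Eb (I), Fm (ii), Gm (iii), Ab (IV), Bb (V), Cm (vi), Ddim (vii°).
G minor (harmonic minor) shares 3: Eb, Gm, Cm.
F# minor (harmonic minor) shares 0: none.
Bb minor (natural minor) shares 2: Fm, Ab.
The most common triads (3) are shared with G minor.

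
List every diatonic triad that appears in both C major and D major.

Triads in C major: C major (I), D minor (ii), E minor (iii), F major (IV), G major (V), A minor (vi), B diminished (vii°).
Triads in D major: D major (I), E minor (ii), F# minor (iii), G major (IV), A major (V), B minor (vi), C# diminished (vii°).
Shared triads with their functions: E minor (iii in C major, ii in D major); G major (V in C major, IV in D major).

Em, G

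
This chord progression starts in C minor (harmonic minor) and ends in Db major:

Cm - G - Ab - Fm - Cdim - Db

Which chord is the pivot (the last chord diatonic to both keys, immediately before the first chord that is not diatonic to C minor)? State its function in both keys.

Fm — iv in C minor, iii in Db major

Chords diatonic to C minor: Cm, Ddim, Ebaug, Fm, G, Ab, Bdim.
Reading the progression, the first chord not in that set is Cdim, so the modulation leaves C minor there.
The chord immediately before Cdim is Fm, which is diatonic to both keys: iv in C minor and iii in Db major.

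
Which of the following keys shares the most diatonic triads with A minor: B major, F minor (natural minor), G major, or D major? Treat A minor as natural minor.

G major

Triads of A minor (natural minor): Am (i), Bdim (ii°), C (III), Dm (iv), Em (v), F (VI), G (VII).
B major shares 0: none.
F minor (natural minor) shares 0: none.
G major shares 4: Am, C, Em, G.
D major shares 2: Em, G.
The most common triads (4) are shared with G major.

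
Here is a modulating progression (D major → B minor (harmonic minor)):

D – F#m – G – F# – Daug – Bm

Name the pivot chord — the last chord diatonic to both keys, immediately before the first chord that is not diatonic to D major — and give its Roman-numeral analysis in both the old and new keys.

G — IV in D major, VI in B minor

Chords diatonic to D major: D, Em, F#m, G, A, Bm, C#dim.
Reading the progression, the first chord not in that set is F#, so the modulation leaves D major there.
The chord immediately before F# is G, which is diatonic to both keys: IV in D major and VI in B minor.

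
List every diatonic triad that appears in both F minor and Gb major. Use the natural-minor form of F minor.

Triads in F minor (natural minor): F minor (i), G diminished (ii°), Ab major (III), Bb minor (iv), C minor (v), Db major (VI), Eb major (VII).
Triads in Gb major: Gb major (I), Ab minor (ii), Bb minor (iii), Cb major (IV), Db major (V), Eb minor (vi), F diminished (vii°).
Shared triads with their functions: Bb minor (iv in F minor, iii in Gb major); Db major (VI in F minor, V in Gb major).

Bbm, Db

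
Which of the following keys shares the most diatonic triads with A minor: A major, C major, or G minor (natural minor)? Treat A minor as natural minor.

C major

Triads of A minor (natural minor): A minor (i), B diminished (ii°), C major (III), D minor (iv), E minor (v), F major (VI), G major (VII).
A major shares 0: none.
C major shares 7: Am, Bdim, C, Dm, Em, F, G.
G minor (natural minor) shares 2: Dm, F.
The most common triads (7) are shared with C major.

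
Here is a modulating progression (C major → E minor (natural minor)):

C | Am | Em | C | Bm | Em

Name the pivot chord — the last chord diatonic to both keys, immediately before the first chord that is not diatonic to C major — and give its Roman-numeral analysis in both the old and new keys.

Chords diatonic to C major: C, Dm, Em, F, G, Am, Bdim.
Reading the progression, the first chord not in that set is Bm, so the modulation leaves C major there.
The chord immediately before Bm is C, which is diatonic to both keys: I in C major and VI in E minor.

C — I in C major, VI in E minor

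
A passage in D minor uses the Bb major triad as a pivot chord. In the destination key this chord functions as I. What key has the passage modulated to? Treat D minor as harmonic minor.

Bb major

The numeral I denotes a major triad on scale degree 1. With Bb on degree 1, the tonic of the new key is Bb.
Degree 1 carries a major triad in major keys, so the destination is Bb major.
Check: the diatonic triads of Bb major are Bb (I), Cm (ii), Dm (iii), Eb (IV), F (V), Gm (vi), Adim (vii°) — Bb major is indeed I.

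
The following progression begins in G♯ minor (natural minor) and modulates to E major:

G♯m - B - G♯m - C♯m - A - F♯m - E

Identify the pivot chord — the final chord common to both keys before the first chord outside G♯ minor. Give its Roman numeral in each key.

Chords diatonic to G♯ minor: G♯m, A♯dim, B, C♯m, D♯m, E, F♯.
Reading the progression, the first chord not in that set is A, so the modulation leaves G♯ minor there.
The chord immediately before A is C♯m, which is diatonic to both keys: iv in G♯ minor and vi in E major.

C♯m — iv in G♯ minor, vi in E major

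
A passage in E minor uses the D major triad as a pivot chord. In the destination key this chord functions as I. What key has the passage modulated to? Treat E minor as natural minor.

D major

The numeral I denotes a major triad on scale degree 1. With D on degree 1, the tonic of the new key is D.
Degree 1 carries a major triad in major keys, so the destination is D major.
Check: the diatonic triads of D major are D (I), Em (ii), F♯m (iii), G (IV), A (V), Bm (vi), C♯dim (vii°) — D major is indeed I.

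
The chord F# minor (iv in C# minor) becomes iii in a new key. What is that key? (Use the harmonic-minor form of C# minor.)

The numeral iii denotes a minor triad on scale degree 3. With F# on degree 3, the tonic of the new key is D.
Degree 3 carries a minor triad in major keys, so the destination is D major.
Check: the diatonic triads of D major are D (I), Em (ii), F#m (iii), G (IV), A (V), Bm (vi), C#dim (vii°) — F# minor is indeed iii.

D major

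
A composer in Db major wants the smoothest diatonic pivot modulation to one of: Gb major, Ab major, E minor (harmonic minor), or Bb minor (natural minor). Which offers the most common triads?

Triads of Db major: Db (I), Ebm (ii), Fm (iii), Gb (IV), Ab (V), Bbm (vi), Cdim (vii°).
Gb major shares 4: Db, Ebm, Gb, Bbm.
Ab major shares 4: Db, Fm, Ab, Bbm.
E minor (harmonic minor) shares 0: none.
Bb minor (natural minor) shares 7: Db, Ebm, Fm, Gb, Ab, Bbm, Cdim.
The most common triads (7) are shared with Bb minor.

Bb minor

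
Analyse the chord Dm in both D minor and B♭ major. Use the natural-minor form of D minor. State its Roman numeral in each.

The scale of D minor (natural minor) is D E F G A B♭ C; D is degree 1, and the triad built there (D-F-A) is minor, so it is i.
The scale of B♭ major is B♭ C D E♭ F G A; D is degree 3, and the triad built there (D-F-A) is minor, so it is iii.

i in D minor; iii in B♭ major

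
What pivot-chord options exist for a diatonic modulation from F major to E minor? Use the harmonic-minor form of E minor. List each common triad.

Am, C

Triads in F major: F major (I), G minor (ii), A minor (iii), B♭ major (IV), C major (V), D minor (vi), E diminished (vii°).
Triads in E minor (harmonic minor): E minor (i), F♯ diminished (ii°), G augmented (III+), A minor (iv), B major (V), C major (VI), D♯ diminished (vii°).
Shared triads with their functions: A minor (iii in F major, iv in E minor); C major (V in F major, VI in E minor).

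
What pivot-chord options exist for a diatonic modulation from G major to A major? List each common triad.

Triads in G major: G (I), Am (ii), Bm (iii), C (IV), D (V), Em (vi), F#dim (vii°).
Triads in A major: A (I), Bm (ii), C#m (iii), D (IV), E (V), F#m (vi), G#dim (vii°).
Shared triads with their functions: Bm (iii in G major, ii in A major); D (V in G major, IV in A major).

Bm, D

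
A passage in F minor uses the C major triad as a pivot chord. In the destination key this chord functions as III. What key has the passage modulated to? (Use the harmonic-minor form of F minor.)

A minor

The numeral III denotes a major triad on scale degree 3. With C on degree 3, the tonic of the new key is A.
Degree 3 carries a major triad in natural-minor keys, so the destination is A minor.
Check: the diatonic triads of A minor (natural minor) are Am (i), Bdim (ii°), C (III), Dm (iv), Em (v), F (VI), G (VII) — C major is indeed III.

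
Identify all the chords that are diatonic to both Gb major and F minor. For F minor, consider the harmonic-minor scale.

Triads in Gb major: Gb major (I), Ab minor (ii), Bb minor (iii), Cb major (IV), Db major (V), Eb minor (vi), F diminished (vii°).
Triads in F minor (harmonic minor): F minor (i), G diminished (ii°), Ab augmented (III+), Bb minor (iv), C major (V), Db major (VI), E diminished (vii°).
Shared triads with their functions: Bb minor (iii in Gb major, iv in F minor); Db major (V in Gb major, VI in F minor).

Bbm, Db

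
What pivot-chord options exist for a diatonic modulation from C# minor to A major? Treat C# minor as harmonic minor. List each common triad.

C#m, F#m, A

Triads in C# minor (harmonic minor): C# minor (i), D# diminished (ii°), E augmented (III+), F# minor (iv), G# major (V), A major (VI), B# diminished (vii°).
Triads in A major: A major (I), B minor (ii), C# minor (iii), D major (IV), E major (V), F# minor (vi), G# diminished (vii°).
Shared triads with their functions: C# minor (i in C# minor, iii in A major); F# minor (iv in C# minor, vi in A major); A major (VI in C# minor, I in A major).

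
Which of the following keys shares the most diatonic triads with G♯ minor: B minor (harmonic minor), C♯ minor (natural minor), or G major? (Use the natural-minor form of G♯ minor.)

Triads of G♯ minor (natural minor): G♯m (i), A♯dim (ii°), B (III), C♯m (iv), D♯m (v), E (VI), F♯ (VII).
B minor (harmonic minor) shares 2: A♯dim, F♯.
C♯ minor (natural minor) shares 4: G♯m, B, C♯m, E.
G major shares 0: none.
The most common triads (4) are shared with C♯ minor.

C♯ minor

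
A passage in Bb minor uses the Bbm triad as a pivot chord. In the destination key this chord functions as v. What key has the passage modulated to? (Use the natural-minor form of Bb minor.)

Eb minor

The numeral v denotes a minor triad on scale degree 5. With Bb on degree 5, the tonic of the new key is Eb.
Degree 5 carries a minor triad in natural-minor keys, so the destination is Eb minor.
Check: the diatonic triads of Eb minor (natural minor) are Ebm (i), Fdim (ii°), Gb (III), Abm (iv), Bbm (v), Cb (VI), Db (VII) — Bbm is indeed v.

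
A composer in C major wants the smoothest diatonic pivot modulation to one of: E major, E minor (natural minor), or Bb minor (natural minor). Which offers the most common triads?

E minor

Triads of C major: C (I), Dm (ii), Em (iii), F (IV), G (V), Am (vi), Bdim (vii°).
E major shares 0: none.
E minor (natural minor) shares 4: C, Em, G, Am.
Bb minor (natural minor) shares 0: none.
The most common triads (4) are shared with E minor.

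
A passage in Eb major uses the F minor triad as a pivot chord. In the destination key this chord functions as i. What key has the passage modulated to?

F minor

The numeral i denotes a minor triad on scale degree 1. With F on degree 1, the tonic of the new key is F.
Degree 1 carries a minor triad in minor keys, so the destination is F minor.
Check: the diatonic triads of F minor (natural minor) are Fm (i), Gdim (ii°), Ab (III), Bbm (iv), Cm (v), Db (VI), Eb (VII) — F minor is indeed i.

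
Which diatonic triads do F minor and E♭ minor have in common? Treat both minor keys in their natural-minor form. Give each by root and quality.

B♭m, D♭

Triads in F minor (natural minor): Fm (i), Gdim (ii°), A♭ (III), B♭m (iv), Cm (v), D♭ (VI), E♭ (VII).
Triads in E♭ minor (natural minor): E♭m (i), Fdim (ii°), G♭ (III), A♭m (iv), B♭m (v), C♭ (VI), D♭ (VII).
Shared triads with their functions: B♭m (iv in F minor, v in E♭ minor); D♭ (VI in F minor, VII in E♭ minor).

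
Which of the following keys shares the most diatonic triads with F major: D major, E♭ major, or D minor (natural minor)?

Triads of F major: F major (I), G minor (ii), A minor (iii), B♭ major (IV), C major (V), D minor (vi), E diminished (vii°).
D major shares 0: none.
E♭ major shares 2: Gm, B♭.
D minor (natural minor) shares 7: F, Gm, Am, B♭, C, Dm, Edim.
The most common triads (7) are shared with D minor.

D minor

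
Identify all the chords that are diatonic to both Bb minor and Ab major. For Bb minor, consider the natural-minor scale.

Bbm, Db, Fm, Ab

Triads in Bb minor (natural minor): Bbm (i), Cdim (ii°), Db (III), Ebm (iv), Fm (v), Gb (VI), Ab (VII).
Triads in Ab major: Ab (I), Bbm (ii), Cm (iii), Db (IV), Eb (V), Fm (vi), Gdim (vii°).
Shared triads with their functions: Bbm (i in Bb minor, ii in Ab major); Db (III in Bb minor, IV in Ab major); Fm (v in Bb minor, vi in Ab major); Ab (VII in Bb minor, I in Ab major).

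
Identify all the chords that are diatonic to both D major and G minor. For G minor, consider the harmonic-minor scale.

Triads in D major: D (I), Em (ii), F#m (iii), G (IV), A (V), Bm (vi), C#dim (vii°).
Triads in G minor (harmonic minor): Gm (i), Adim (ii°), Bbaug (III+), Cm (iv), D (V), Eb (VI), F#dim (vii°).
Shared triads with their functions: D (I in D major, V in G minor).

D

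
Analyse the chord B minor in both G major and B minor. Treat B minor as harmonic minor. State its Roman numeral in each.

iii in G major; i in B minor

The scale of G major is G A B C D E F#; B is degree 3, and the triad built there (B-D-F#) is minor, so it is iii.
The scale of B minor (harmonic minor) is B C# D E F# G A#; B is degree 1, and the triad built there (B-D-F#) is minor, so it is i.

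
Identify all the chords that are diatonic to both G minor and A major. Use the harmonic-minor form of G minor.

Triads in G minor (harmonic minor): G minor (i), A diminished (ii°), Bb augmented (III+), C minor (iv), D major (V), Eb major (VI), F# diminished (vii°).
Triads in A major: A major (I), B minor (ii), C# minor (iii), D major (IV), E major (V), F# minor (vi), G# diminished (vii°).
Shared triads with their functions: D major (V in G minor, IV in A major).

D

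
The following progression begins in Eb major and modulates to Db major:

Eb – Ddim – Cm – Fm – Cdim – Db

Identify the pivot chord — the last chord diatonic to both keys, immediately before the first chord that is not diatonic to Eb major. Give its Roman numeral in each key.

Chords diatonic to Eb major: Eb, Fm, Gm, Ab, Bb, Cm, Ddim.
Reading the progression, the first chord not in that set is Cdim, so the modulation leaves Eb major there.
The chord immediately before Cdim is Fm, which is diatonic to both keys: ii in Eb major and iii in Db major.

Fm — ii in Eb major, iii in Db major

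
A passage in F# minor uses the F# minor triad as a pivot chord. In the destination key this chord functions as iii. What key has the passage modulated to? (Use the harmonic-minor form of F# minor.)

The numeral iii denotes a minor triad on scale degree 3. With F# on degree 3, the tonic of the new key is D.
Degree 3 carries a minor triad in major keys, so the destination is D major.
Check: the diatonic triads of D major are D (I), Em (ii), F#m (iii), G (IV), A (V), Bm (vi), C#dim (vii°) — F# minor is indeed iii.

D major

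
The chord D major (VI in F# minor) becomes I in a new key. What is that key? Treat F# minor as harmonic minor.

D major

The numeral I denotes a major triad on scale degree 1. With D on degree 1, the tonic of the new key is D.
Degree 1 carries a major triad in major keys, so the destination is D major.
Check: the diatonic triads of D major are D (I), Em (ii), F#m (iii), G (IV), A (V), Bm (vi), C#dim (vii°) — D major is indeed I.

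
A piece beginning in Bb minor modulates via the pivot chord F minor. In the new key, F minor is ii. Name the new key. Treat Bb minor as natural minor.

The numeral ii denotes a minor triad on scale degree 2. With F on degree 2, the tonic of the new key is Eb.
Degree 2 carries a minor triad in major keys, so the destination is Eb major.
Check: the diatonic triads of Eb major are Eb (I), Fm (ii), Gm (iii), Ab (IV), Bb (V), Cm (vi), Ddim (vii°) — F minor is indeed ii.

Eb major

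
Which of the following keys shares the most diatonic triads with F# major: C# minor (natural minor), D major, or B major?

Triads of F# major: F# major (I), G# minor (ii), A# minor (iii), B major (IV), C# major (V), D# minor (vi), E# diminished (vii°).
C# minor (natural minor) shares 2: G#m, B.
D major shares 0: none.
B major shares 4: F#, G#m, B, D#m.
The most common triads (4) are shared with B major.

B major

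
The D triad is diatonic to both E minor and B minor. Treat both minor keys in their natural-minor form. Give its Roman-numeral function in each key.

The scale of E minor (natural minor) is E F# G A B C D; D is degree 7, and the triad built there (D-F#-A) is major, so it is VII.
The scale of B minor (natural minor) is B C# D E F# G A; D is degree 3, and the triad built there (D-F#-A) is major, so it is III.

VII in E minor; III in B minor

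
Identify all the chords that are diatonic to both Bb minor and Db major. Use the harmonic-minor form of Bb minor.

Triads in Bb minor (harmonic minor): Bbm (i), Cdim (ii°), Dbaug (III+), Ebm (iv), F (V), Gb (VI), Adim (vii°).
Triads in Db major: Db (I), Ebm (ii), Fm (iii), Gb (IV), Ab (V), Bbm (vi), Cdim (vii°).
Shared triads with their functions: Bbm (i in Bb minor, vi in Db major); Cdim (ii° in Bb minor, vii° in Db major); Ebm (iv in Bb minor, ii in Db major); Gb (VI in Bb minor, IV in Db major).

Bbm, Cdim, Ebm, Gb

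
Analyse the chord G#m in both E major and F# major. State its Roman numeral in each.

iii in E major; ii in F# major

The scale of E major is E F# G# A B C# D#; G# is degree 3, and the triad built there (G#-B-D#) is minor, so it is iii.
The scale of F# major is F# G# A# B C# D# E#; G# is degree 2, and the triad built there (G#-B-D#) is minor, so it is ii.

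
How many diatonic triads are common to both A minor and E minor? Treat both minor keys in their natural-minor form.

Diatonic triads of A minor (natural minor): A minor (i), B diminished (ii°), C major (III), D minor (iv), E minor (v), F major (VI), G major (VII).
Diatonic triads of E minor (natural minor): E minor (i), F# diminished (ii°), G major (III), A minor (iv), B minor (v), C major (VI), D major (VII).
Matching root and quality in both lists: A minor, C major, E minor, G major.
That gives 4 common triads.

4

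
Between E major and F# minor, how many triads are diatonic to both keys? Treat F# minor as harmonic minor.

1

Diatonic triads of E major: E (I), F#m (ii), G#m (iii), A (IV), B (V), C#m (vi), D#dim (vii°).
Diatonic triads of F# minor (harmonic minor): F#m (i), G#dim (ii°), Aaug (III+), Bm (iv), C# (V), D (VI), E#dim (vii°).
Matching root and quality in both lists: F#m.
That gives 1 common triad.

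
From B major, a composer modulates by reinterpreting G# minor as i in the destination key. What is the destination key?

The numeral i denotes a minor triad on scale degree 1. With G# on degree 1, the tonic of the new key is G#.
Degree 1 carries a minor triad in minor keys, so the destination is G# minor.
Check: the diatonic triads of G# minor (natural minor) are G#m (i), A#dim (ii°), B (III), C#m (iv), D#m (v), E (VI), F# (VII) — G# minor is indeed i.

G# minor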